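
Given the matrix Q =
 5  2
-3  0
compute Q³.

[[65, 38], [-57, -30]]

tr Q = 5 and det Q = 6, so the characteristic polynomial is λ² − (5)λ + (6) with roots 3 and 2.
Eigenvectors give P = [[-1, -2], [1, 3]] with P⁻¹ = [[-3, -2], [1, 1]], and Q = P·diag(3, 2)·P⁻¹.
Then Q³ = P·diag(27, 8)·P⁻¹ = [[-27, -16], [27, 24]] · [[-3, -2], [1, 1]] = [[65, 38], [-57, -30]].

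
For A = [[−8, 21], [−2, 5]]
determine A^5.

[[−218, 651], [−62, 185]]

tr A = −3 and det A = 2, so the characteristic polynomial is λ² − (−3)λ + (2) with roots −2 and −1.
Eigenvectors give P = [[7, 3], [2, 1]] with P⁻¹ = [[1, −3], [−2, 7]], and A = P·diag(−2, −1)·P⁻¹.
Then A^5 = P·diag(−32, −1)·P⁻¹ = [[−224, −3], [−64, −1]] · [[1, −3], [−2, 7]] = [[−218, 651], [−62, 185]].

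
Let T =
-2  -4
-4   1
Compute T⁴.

T² = [[20, 4], [4, 17]]
T³ = [[-56, -76], [-76, 1]]
T⁴ = [[416, 148], [148, 305]]

[[416, 148], [148, 305]]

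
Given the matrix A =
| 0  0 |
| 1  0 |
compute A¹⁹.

[[0, 0], [0, 0]]

A is strictly triangular, hence nilpotent: A² = 0, so A¹⁹ = 0.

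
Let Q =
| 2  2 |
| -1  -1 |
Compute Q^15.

[[2, 2], [-1, -1]]

Q² = Q (a projection; rank 1, trace 1), so Q^15 = Q.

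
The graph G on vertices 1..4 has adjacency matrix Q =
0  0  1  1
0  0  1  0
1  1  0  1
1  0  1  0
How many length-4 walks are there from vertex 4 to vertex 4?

7

The number of length-4 walks from vertex 4 to vertex 4 is entry (4,4) of Q⁴, where Q is the adjacency matrix.
Q² = [[2, 1, 1, 1], [1, 1, 0, 1], [1, 0, 3, 1], [1, 1, 1, 2]]
Q³ = [[2, 1, 4, 3], [1, 0, 3, 1], [4, 3, 2, 4], [3, 1, 4, 2]]
Q⁴ = [[7, 4, 6, 6], [4, 3, 2, 4], [6, 2, 11, 6], [6, 4, 6, 7]]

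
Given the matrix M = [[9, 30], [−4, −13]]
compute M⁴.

tr M = −4 and det M = 3, so the characteristic polynomial is λ² − (−4)λ + (3) with roots −1 and −3.
Eigenvectors give P = [[−3, −5], [1, 2]] with P⁻¹ = [[−2, −5], [1, 3]], and M = P·diag(−1, −3)·P⁻¹.
Then M⁴ = P·diag(1, 81)·P⁻¹ = [[−3, −405], [1, 162]] · [[−2, −5], [1, 3]] = [[−399, −1200], [160, 481]].

[[−399, −1200], [160, 481]]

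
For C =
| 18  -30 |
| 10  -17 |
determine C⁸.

[[25476, -37830], [12610, -18659]]

tr C = 1 and det C = -6, so the characteristic polynomial is λ² − (1)λ + (-6) with roots 3 and -2.
Eigenvectors give P = [[2, -3], [1, -2]] with P⁻¹ = [[2, -3], [1, -2]], and C = P·diag(3, -2)·P⁻¹.
Then C⁸ = P·diag(6561, 256)·P⁻¹ = [[13122, -768], [6561, -512]] · [[2, -3], [1, -2]] = [[25476, -37830], [12610, -18659]].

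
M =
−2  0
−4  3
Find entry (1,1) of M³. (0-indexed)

27

M² = [[4, 0], [−4, 9]]
M³ = [[−8, 0], [−28, 27]]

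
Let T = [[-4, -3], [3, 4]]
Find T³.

T² = [[7, 0], [0, 7]]
T³ = [[-28, -21], [21, 28]]

[[-28, -21], [21, 28]]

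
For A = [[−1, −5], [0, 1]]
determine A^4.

[[1, 0], [0, 1]]

A² = I (check: tr A = 0 and det A = −1), so A^4 = I since 4 is even.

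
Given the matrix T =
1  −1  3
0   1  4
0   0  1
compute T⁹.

[[1, −9, −117], [0, 1, 36], [0, 0, 1]]

T = I + N where N = [[0, −1, 3], [0, 0, 4], [0, 0, 0]] is strictly upper-triangular, so N³ = 0.
(I + N)⁹ = I + 9·N + 36·N² = [[1, −9, −117], [0, 1, 36], [0, 0, 1]].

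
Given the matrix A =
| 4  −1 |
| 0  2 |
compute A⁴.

A² = [[16, −6], [0, 4]]
A³ = [[64, −28], [0, 8]]
A⁴ = [[256, −120], [0, 16]]

[[256, −120], [0, 16]]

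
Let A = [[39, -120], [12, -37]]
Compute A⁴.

[[801, -2400], [240, -719]]

tr A = 2 and det A = -3, so the characteristic polynomial is λ² − (2)λ + (-3) with roots 3 and -1.
Eigenvectors give P = [[-10, -3], [-3, -1]] with P⁻¹ = [[-1, 3], [3, -10]], and A = P·diag(3, -1)·P⁻¹.
Then A⁴ = P·diag(81, 1)·P⁻¹ = [[-810, -3], [-243, -1]] · [[-1, 3], [3, -10]] = [[801, -2400], [240, -719]].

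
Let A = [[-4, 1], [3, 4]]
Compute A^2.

[[19, 0], [0, 19]]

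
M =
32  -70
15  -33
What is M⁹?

tr M = -1 and det M = -6, so the characteristic polynomial is λ² − (-1)λ + (-6) with roots -3 and 2.
Eigenvectors give P = [[2, -7], [1, -3]] with P⁻¹ = [[-3, 7], [-1, 2]], and M = P·diag(-3, 2)·P⁻¹.
Then M⁹ = P·diag(-19683, 512)·P⁻¹ = [[-39366, -3584], [-19683, -1536]] · [[-3, 7], [-1, 2]] = [[121682, -282730], [60585, -140853]].

[[121682, -282730], [60585, -140853]]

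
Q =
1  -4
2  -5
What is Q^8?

[[-6559, 13120], [-6560, 13121]]

tr Q = -4 and det Q = 3, so the characteristic polynomial is λ² − (-4)λ + (3) with roots -3 and -1.
Eigenvectors give P = [[1, 2], [1, 1]] with P⁻¹ = [[-1, 2], [1, -1]], and Q = P·diag(-3, -1)·P⁻¹.
Then Q^8 = P·diag(6561, 1)·P⁻¹ = [[6561, 2], [6561, 1]] · [[-1, 2], [1, -1]] = [[-6559, 13120], [-6560, 13121]].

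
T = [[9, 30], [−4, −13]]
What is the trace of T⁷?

−2188

tr T = −4 and det T = 3, so the characteristic polynomial is λ² − (−4)λ + (3) with roots −3 and −1.
Eigenvectors give P = [[5, −3], [−2, 1]] with P⁻¹ = [[−1, −3], [−2, −5]], and T = P·diag(−3, −1)·P⁻¹.
Then T⁷ = P·diag(−2187, −1)·P⁻¹ = [[−10935, 3], [4374, −1]] · [[−1, −3], [−2, −5]] = [[10929, 32790], [−4372, −13117]].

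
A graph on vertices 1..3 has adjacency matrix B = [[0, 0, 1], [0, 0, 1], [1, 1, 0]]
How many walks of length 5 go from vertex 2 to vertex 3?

4

The number of length-5 walks from vertex 2 to vertex 3 is entry (2,3) of B^5, where B is the adjacency matrix.
B^2 = [[1, 1, 0], [1, 1, 0], [0, 0, 2]]
B^3 = [[0, 0, 2], [0, 0, 2], [2, 2, 0]]
B^4 = [[2, 2, 0], [2, 2, 0], [0, 0, 4]]
B^5 = [[0, 0, 4], [0, 0, 4], [4, 4, 0]]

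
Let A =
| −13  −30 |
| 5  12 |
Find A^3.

tr A = −1 and det A = −6, so the characteristic polynomial is λ² − (−1)λ + (−6) with roots −3 and 2.
Eigenvectors give P = [[3, 2], [−1, −1]] with P⁻¹ = [[1, 2], [−1, −3]], and A = P·diag(−3, 2)·P⁻¹.
Then A^3 = P·diag(−27, 8)·P⁻¹ = [[−81, 16], [27, −8]] · [[1, 2], [−1, −3]] = [[−97, −210], [35, 78]].

[[−97, −210], [35, 78]]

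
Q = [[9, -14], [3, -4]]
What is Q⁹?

[[134709, -268394], [57513, -114514]]

tr Q = 5 and det Q = 6, so the characteristic polynomial is λ² − (5)λ + (6) with roots 2 and 3.
Eigenvectors give P = [[2, 7], [1, 3]] with P⁻¹ = [[-3, 7], [1, -2]], and Q = P·diag(2, 3)·P⁻¹.
Then Q⁹ = P·diag(512, 19683)·P⁻¹ = [[1024, 137781], [512, 59049]] · [[-3, 7], [1, -2]] = [[134709, -268394], [57513, -114514]].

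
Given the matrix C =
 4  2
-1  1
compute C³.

tr C = 5 and det C = 6, so the characteristic polynomial is λ² − (5)λ + (6) with roots 2 and 3.
Eigenvectors give P = [[1, -2], [-1, 1]] with P⁻¹ = [[-1, -2], [-1, -1]], and C = P·diag(2, 3)·P⁻¹.
Then C³ = P·diag(8, 27)·P⁻¹ = [[8, -54], [-8, 27]] · [[-1, -2], [-1, -1]] = [[46, 38], [-19, -11]].

[[46, 38], [-19, -11]]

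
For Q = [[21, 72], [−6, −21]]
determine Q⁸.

tr Q = 0 and det Q = −9, so the characteristic polynomial is λ² − (0)λ + (−9) with roots −3 and 3.
Eigenvectors give P = [[−3, 4], [1, −1]] with P⁻¹ = [[1, 4], [1, 3]], and Q = P·diag(−3, 3)·P⁻¹.
Then Q⁸ = P·diag(6561, 6561)·P⁻¹ = [[−19683, 26244], [6561, −6561]] · [[1, 4], [1, 3]] = [[6561, 0], [0, 6561]].

[[6561, 0], [0, 6561]]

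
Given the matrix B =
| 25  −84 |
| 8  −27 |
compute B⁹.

[[118105, −413364], [39368, −137787]]

tr B = −2 and det B = −3, so the characteristic polynomial is λ² − (−2)λ + (−3) with roots 1 and −3.
Eigenvectors give P = [[7, 3], [2, 1]] with P⁻¹ = [[1, −3], [−2, 7]], and B = P·diag(1, −3)·P⁻¹.
Then B⁹ = P·diag(1, −19683)·P⁻¹ = [[7, −59049], [2, −19683]] · [[1, −3], [−2, 7]] = [[118105, −413364], [39368, −137787]].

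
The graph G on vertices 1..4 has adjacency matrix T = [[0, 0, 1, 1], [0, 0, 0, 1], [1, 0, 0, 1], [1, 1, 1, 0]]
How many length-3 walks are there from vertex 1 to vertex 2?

1

The number of length-3 walks from vertex 1 to vertex 2 is entry (1,2) of T^3, where T is the adjacency matrix.
T^2 = [[2, 1, 1, 1], [1, 1, 1, 0], [1, 1, 2, 1], [1, 0, 1, 3]]
T^3 = [[2, 1, 3, 4], [1, 0, 1, 3], [3, 1, 2, 4], [4, 3, 4, 2]]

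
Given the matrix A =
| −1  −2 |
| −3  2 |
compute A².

[[7, −2], [−3, 10]]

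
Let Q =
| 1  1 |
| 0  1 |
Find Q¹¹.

Q = I + N where N = [[0, 1], [0, 0]] is strictly upper-triangular, so N² = 0.
(I + N)¹¹ = I + 11·N = [[1, 11], [0, 1]].

[[1, 11], [0, 1]]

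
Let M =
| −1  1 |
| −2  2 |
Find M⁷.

M² = M (a projection; rank 1, trace 1), so M⁷ = M.

[[−1, 1], [−2, 2]]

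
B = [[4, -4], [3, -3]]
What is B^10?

[[4, -4], [3, -3]]

B² = B (a projection; rank 1, trace 1), so B^10 = B.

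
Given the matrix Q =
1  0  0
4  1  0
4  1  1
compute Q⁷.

[[1, 0, 0], [28, 1, 0], [112, 7, 1]]

Q = I + N where N = [[0, 0, 0], [4, 0, 0], [4, 1, 0]] is strictly lower-triangular, so N³ = 0.
(I + N)⁷ = I + 7·N + 21·N² = [[1, 0, 0], [28, 1, 0], [112, 7, 1]].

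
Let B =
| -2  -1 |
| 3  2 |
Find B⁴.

B² = I (check: tr B = 0 and det B = -1), so B⁴ = I since 4 is even.

[[1, 0], [0, 1]]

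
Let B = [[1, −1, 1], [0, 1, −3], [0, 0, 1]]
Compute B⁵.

B = I + N where N = [[0, −1, 1], [0, 0, −3], [0, 0, 0]] is strictly upper-triangular, so N³ = 0.
(I + N)⁵ = I + 5·N + 10·N² = [[1, −5, 35], [0, 1, −15], [0, 0, 1]].

[[1, −5, 35], [0, 1, −15], [0, 0, 1]]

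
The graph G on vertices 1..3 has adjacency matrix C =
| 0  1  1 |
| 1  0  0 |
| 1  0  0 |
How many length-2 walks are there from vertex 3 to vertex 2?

The number of length-2 walks from vertex 3 to vertex 2 is entry (3,2) of C^2, where C is the adjacency matrix.
C^2 = [[2, 0, 0], [0, 1, 1], [0, 1, 1]]

1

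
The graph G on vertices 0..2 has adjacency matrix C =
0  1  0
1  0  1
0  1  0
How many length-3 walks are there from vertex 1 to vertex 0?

2

The number of length-3 walks from vertex 1 to vertex 0 is entry (1,0) of C³, where C is the adjacency matrix.
C² = [[1, 0, 1], [0, 2, 0], [1, 0, 1]]
C³ = [[0, 2, 0], [2, 0, 2], [0, 2, 0]]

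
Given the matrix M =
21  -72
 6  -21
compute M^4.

[[81, 0], [0, 81]]

tr M = 0 and det M = -9, so the characteristic polynomial is λ² − (0)λ + (-9) with roots 3 and -3.
Eigenvectors give P = [[4, 3], [1, 1]] with P⁻¹ = [[1, -3], [-1, 4]], and M = P·diag(3, -3)·P⁻¹.
Then M^4 = P·diag(81, 81)·P⁻¹ = [[324, 243], [81, 81]] · [[1, -3], [-1, 4]] = [[81, 0], [0, 81]].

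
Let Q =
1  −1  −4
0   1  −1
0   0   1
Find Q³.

[[1, −3, −9], [0, 1, −3], [0, 0, 1]]

Q = I + N where N = [[0, −1, −4], [0, 0, −1], [0, 0, 0]] is strictly upper-triangular, so N³ = 0.
(I + N)³ = I + 3·N + 3·N² = [[1, −3, −9], [0, 1, −3], [0, 0, 1]].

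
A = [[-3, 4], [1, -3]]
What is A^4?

A^2 = [[13, -24], [-6, 13]]
A^3 = [[-63, 124], [31, -63]]
A^4 = [[313, -624], [-156, 313]]

[[313, -624], [-156, 313]]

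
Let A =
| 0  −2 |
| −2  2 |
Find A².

[[4, −4], [−4, 8]]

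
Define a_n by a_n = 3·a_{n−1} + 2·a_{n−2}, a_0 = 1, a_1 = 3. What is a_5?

495

With companion matrix T = [[3, 2], [1, 0]], [a_n, a_{n−1}]ᵀ = T·[a_{n−1}, a_{n−2}]ᵀ, so [a_5, a_4]ᵀ = T⁴·[a_1, a_0]ᵀ.
T⁴ = [[139, 78], [39, 22]], giving [a_5, a_4]ᵀ = [[495], [139]].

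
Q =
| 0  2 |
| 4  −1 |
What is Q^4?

Q^2 = [[8, −2], [−4, 9]]
Q^3 = [[−8, 18], [36, −17]]
Q^4 = [[72, −34], [−68, 89]]

[[72, −34], [−68, 89]]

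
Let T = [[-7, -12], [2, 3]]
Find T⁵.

[[-727, -1452], [242, 483]]

tr T = -4 and det T = 3, so the characteristic polynomial is λ² − (-4)λ + (3) with roots -1 and -3.
Eigenvectors give P = [[-2, -3], [1, 1]] with P⁻¹ = [[1, 3], [-1, -2]], and T = P·diag(-1, -3)·P⁻¹.
Then T⁵ = P·diag(-1, -243)·P⁻¹ = [[2, 729], [-1, -243]] · [[1, 3], [-1, -2]] = [[-727, -1452], [242, 483]].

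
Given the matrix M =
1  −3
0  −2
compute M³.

[[1, −9], [0, −8]]

M² = [[1, 3], [0, 4]]
M³ = [[1, −9], [0, −8]]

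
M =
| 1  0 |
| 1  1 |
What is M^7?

M = I + N where N = [[0, 0], [1, 0]] is strictly lower-triangular, so N^2 = 0.
(I + N)^7 = I + 7·N = [[1, 0], [7, 1]].

[[1, 0], [7, 1]]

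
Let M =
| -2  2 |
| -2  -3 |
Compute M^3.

M^2 = [[0, -10], [10, 5]]
M^3 = [[20, 30], [-30, 5]]

[[20, 30], [-30, 5]]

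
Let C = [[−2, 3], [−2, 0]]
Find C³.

[[16, −6], [4, 12]]

C² = [[−2, −6], [4, −6]]
C³ = [[16, −6], [4, 12]]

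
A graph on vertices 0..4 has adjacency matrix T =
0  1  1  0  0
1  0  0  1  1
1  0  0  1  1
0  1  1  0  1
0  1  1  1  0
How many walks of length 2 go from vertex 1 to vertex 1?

3

The number of length-2 walks from vertex 1 to vertex 1 is entry (1,1) of T^2, where T is the adjacency matrix.
T^2 = [[2, 0, 0, 2, 2], [0, 3, 3, 1, 1], [0, 3, 3, 1, 1], [2, 1, 1, 3, 2], [2, 1, 1, 2, 3]]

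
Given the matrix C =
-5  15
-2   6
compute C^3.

[[-5, 15], [-2, 6]]

C² = C (a projection; rank 1, trace 1), so C^3 = C.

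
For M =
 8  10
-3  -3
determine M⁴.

[[406, 650], [-195, -309]]

tr M = 5 and det M = 6, so the characteristic polynomial is λ² − (5)λ + (6) with roots 2 and 3.
Eigenvectors give P = [[-5, -2], [3, 1]] with P⁻¹ = [[1, 2], [-3, -5]], and M = P·diag(2, 3)·P⁻¹.
Then M⁴ = P·diag(16, 81)·P⁻¹ = [[-80, -162], [48, 81]] · [[1, 2], [-3, -5]] = [[406, 650], [-195, -309]].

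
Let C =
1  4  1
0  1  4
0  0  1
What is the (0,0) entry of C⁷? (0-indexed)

C = I + N where N = [[0, 4, 1], [0, 0, 4], [0, 0, 0]] is strictly upper-triangular, so N³ = 0.
(I + N)⁷ = I + 7·N + 21·N² = [[1, 28, 343], [0, 1, 28], [0, 0, 1]].

1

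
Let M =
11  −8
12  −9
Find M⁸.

[[19681, −13120], [19680, −13119]]

tr M = 2 and det M = −3, so the characteristic polynomial is λ² − (2)λ + (−3) with roots −1 and 3.
Eigenvectors give P = [[−2, 1], [−3, 1]] with P⁻¹ = [[1, −1], [3, −2]], and M = P·diag(−1, 3)·P⁻¹.
Then M⁸ = P·diag(1, 6561)·P⁻¹ = [[−2, 6561], [−3, 6561]] · [[1, −1], [3, −2]] = [[19681, −13120], [19680, −13119]].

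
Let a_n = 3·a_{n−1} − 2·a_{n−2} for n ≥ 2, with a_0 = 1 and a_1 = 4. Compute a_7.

With companion matrix B = [[3, −2], [1, 0]], [a_n, a_{n−1}]ᵀ = B·[a_{n−1}, a_{n−2}]ᵀ, so [a_7, a_6]ᵀ = B⁶·[a_1, a_0]ᵀ.
B⁶ = [[127, −126], [63, −62]], giving [a_7, a_6]ᵀ = [[382], [190]].

382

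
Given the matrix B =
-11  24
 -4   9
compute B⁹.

tr B = -2 and det B = -3, so the characteristic polynomial is λ² − (-2)λ + (-3) with roots -3 and 1.
Eigenvectors give P = [[3, 2], [1, 1]] with P⁻¹ = [[1, -2], [-1, 3]], and B = P·diag(-3, 1)·P⁻¹.
Then B⁹ = P·diag(-19683, 1)·P⁻¹ = [[-59049, 2], [-19683, 1]] · [[1, -2], [-1, 3]] = [[-59051, 118104], [-19684, 39369]].

[[-59051, 118104], [-19684, 39369]]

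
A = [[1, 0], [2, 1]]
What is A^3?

[[1, 0], [6, 1]]

A = I + N where N = [[0, 0], [2, 0]] is strictly lower-triangular, so N^2 = 0.
(I + N)^3 = I + 3·N = [[1, 0], [6, 1]].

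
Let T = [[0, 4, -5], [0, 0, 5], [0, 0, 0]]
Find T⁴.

T is strictly triangular, hence nilpotent: T³ = 0, so T⁴ = 0.

[[0, 0, 0], [0, 0, 0], [0, 0, 0]]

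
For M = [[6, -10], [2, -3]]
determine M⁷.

tr M = 3 and det M = 2, so the characteristic polynomial is λ² − (3)λ + (2) with roots 2 and 1.
Eigenvectors give P = [[-5, -2], [-2, -1]] with P⁻¹ = [[-1, 2], [2, -5]], and M = P·diag(2, 1)·P⁻¹.
Then M⁷ = P·diag(128, 1)·P⁻¹ = [[-640, -2], [-256, -1]] · [[-1, 2], [2, -5]] = [[636, -1270], [254, -507]].

[[636, -1270], [254, -507]]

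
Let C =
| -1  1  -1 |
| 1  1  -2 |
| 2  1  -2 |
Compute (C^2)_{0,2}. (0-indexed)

1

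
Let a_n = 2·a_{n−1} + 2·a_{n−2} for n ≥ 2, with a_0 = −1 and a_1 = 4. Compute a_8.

With companion matrix T = [[2, 2], [1, 0]], [a_n, a_{n−1}]ᵀ = T·[a_{n−1}, a_{n−2}]ᵀ, so [a_8, a_7]ᵀ = T⁷·[a_1, a_0]ᵀ.
T⁷ = [[896, 656], [328, 240]], giving [a_8, a_7]ᵀ = [[2928], [1072]].

2928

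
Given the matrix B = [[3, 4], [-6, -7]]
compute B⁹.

tr B = -4 and det B = 3, so the characteristic polynomial is λ² − (-4)λ + (3) with roots -1 and -3.
Eigenvectors give P = [[-1, -2], [1, 3]] with P⁻¹ = [[-3, -2], [1, 1]], and B = P·diag(-1, -3)·P⁻¹.
Then B⁹ = P·diag(-1, -19683)·P⁻¹ = [[1, 39366], [-1, -59049]] · [[-3, -2], [1, 1]] = [[39363, 39364], [-59046, -59047]].

[[39363, 39364], [-59046, -59047]]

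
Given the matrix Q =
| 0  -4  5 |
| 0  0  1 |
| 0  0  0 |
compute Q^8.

Q is strictly triangular, hence nilpotent: Q^3 = 0, so Q^8 = 0.

[[0, 0, 0], [0, 0, 0], [0, 0, 0]]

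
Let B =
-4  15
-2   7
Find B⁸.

[[-1274, 3825], [-510, 1531]]

tr B = 3 and det B = 2, so the characteristic polynomial is λ² − (3)λ + (2) with roots 2 and 1.
Eigenvectors give P = [[-5, 3], [-2, 1]] with P⁻¹ = [[1, -3], [2, -5]], and B = P·diag(2, 1)·P⁻¹.
Then B⁸ = P·diag(256, 1)·P⁻¹ = [[-1280, 3], [-512, 1]] · [[1, -3], [2, -5]] = [[-1274, 3825], [-510, 1531]].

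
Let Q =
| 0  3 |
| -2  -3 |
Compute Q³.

Q² = [[-6, -9], [6, 3]]
Q³ = [[18, 9], [-6, 9]]

[[18, 9], [-6, 9]]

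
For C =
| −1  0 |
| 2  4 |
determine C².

[[1, 0], [6, 16]]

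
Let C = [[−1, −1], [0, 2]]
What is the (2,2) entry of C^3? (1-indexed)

C^2 = [[1, −1], [0, 4]]
C^3 = [[−1, −3], [0, 8]]

8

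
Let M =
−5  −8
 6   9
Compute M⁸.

[[−19679, −26240], [19680, 26241]]

tr M = 4 and det M = 3, so the characteristic polynomial is λ² − (4)λ + (3) with roots 1 and 3.
Eigenvectors give P = [[4, −1], [−3, 1]] with P⁻¹ = [[1, 1], [3, 4]], and M = P·diag(1, 3)·P⁻¹.
Then M⁸ = P·diag(1, 6561)·P⁻¹ = [[4, −6561], [−3, 6561]] · [[1, 1], [3, 4]] = [[−19679, −26240], [19680, 26241]].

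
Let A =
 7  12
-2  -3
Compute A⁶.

tr A = 4 and det A = 3, so the characteristic polynomial is λ² − (4)λ + (3) with roots 3 and 1.
Eigenvectors give P = [[3, -2], [-1, 1]] with P⁻¹ = [[1, 2], [1, 3]], and A = P·diag(3, 1)·P⁻¹.
Then A⁶ = P·diag(729, 1)·P⁻¹ = [[2187, -2], [-729, 1]] · [[1, 2], [1, 3]] = [[2185, 4368], [-728, -1455]].

[[2185, 4368], [-728, -1455]]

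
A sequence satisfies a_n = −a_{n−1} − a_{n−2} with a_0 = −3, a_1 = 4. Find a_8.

−1

With companion matrix T = [[−1, −1], [1, 0]], [a_n, a_{n−1}]ᵀ = T·[a_{n−1}, a_{n−2}]ᵀ, so [a_8, a_7]ᵀ = T⁷·[a_1, a_0]ᵀ.
T⁷ = [[−1, −1], [1, 0]], giving [a_8, a_7]ᵀ = [[−1], [4]].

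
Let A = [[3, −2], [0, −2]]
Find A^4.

[[81, −26], [0, 16]]

A^2 = [[9, −2], [0, 4]]
A^3 = [[27, −14], [0, −8]]
A^4 = [[81, −26], [0, 16]]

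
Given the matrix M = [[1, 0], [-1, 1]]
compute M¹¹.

[[1, 0], [-11, 1]]

M = I + N where N = [[0, 0], [-1, 0]] is strictly lower-triangular, so N² = 0.
(I + N)¹¹ = I + 11·N = [[1, 0], [-11, 1]].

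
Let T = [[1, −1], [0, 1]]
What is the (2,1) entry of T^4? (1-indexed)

T = I + N where N = [[0, −1], [0, 0]] is strictly upper-triangular, so N^2 = 0.
(I + N)^4 = I + 4·N = [[1, −4], [0, 1]].

0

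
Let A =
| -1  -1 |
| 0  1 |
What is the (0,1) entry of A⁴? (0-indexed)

0

A² = [[1, 0], [0, 1]]
A³ = [[-1, -1], [0, 1]]
A⁴ = [[1, 0], [0, 1]]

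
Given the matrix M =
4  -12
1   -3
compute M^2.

[[4, -12], [1, -3]]

M² = M (a projection; rank 1, trace 1), so M^2 = M.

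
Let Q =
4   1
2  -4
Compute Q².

[[18, 0], [0, 18]]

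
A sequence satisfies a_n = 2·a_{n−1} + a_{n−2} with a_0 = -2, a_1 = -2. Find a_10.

-6726

With companion matrix Q = [[2, 1], [1, 0]], [a_n, a_{n−1}]ᵀ = Q·[a_{n−1}, a_{n−2}]ᵀ, so [a_10, a_9]ᵀ = Q^9·[a_1, a_0]ᵀ.
Q^9 = [[2378, 985], [985, 408]], giving [a_10, a_9]ᵀ = [[-6726], [-2786]].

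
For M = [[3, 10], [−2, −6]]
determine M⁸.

[[−1019, −2550], [510, 1276]]

tr M = −3 and det M = 2, so the characteristic polynomial is λ² − (−3)λ + (2) with roots −1 and −2.
Eigenvectors give P = [[5, −2], [−2, 1]] with P⁻¹ = [[1, 2], [2, 5]], and M = P·diag(−1, −2)·P⁻¹.
Then M⁸ = P·diag(1, 256)·P⁻¹ = [[5, −512], [−2, 256]] · [[1, 2], [2, 5]] = [[−1019, −2550], [510, 1276]].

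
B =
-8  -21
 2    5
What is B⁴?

[[106, 315], [-30, -89]]

tr B = -3 and det B = 2, so the characteristic polynomial is λ² − (-3)λ + (2) with roots -2 and -1.
Eigenvectors give P = [[-7, -3], [2, 1]] with P⁻¹ = [[-1, -3], [2, 7]], and B = P·diag(-2, -1)·P⁻¹.
Then B⁴ = P·diag(16, 1)·P⁻¹ = [[-112, -3], [32, 1]] · [[-1, -3], [2, 7]] = [[106, 315], [-30, -89]].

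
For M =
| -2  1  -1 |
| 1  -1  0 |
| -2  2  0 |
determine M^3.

M^2 = [[7, -5, 2], [-3, 2, -1], [6, -4, 2]]
M^3 = [[-23, 16, -7], [10, -7, 3], [-20, 14, -6]]

[[-23, 16, -7], [10, -7, 3], [-20, 14, -6]]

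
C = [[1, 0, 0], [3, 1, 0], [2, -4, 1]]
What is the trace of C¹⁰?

C = I + N where N = [[0, 0, 0], [3, 0, 0], [2, -4, 0]] is strictly lower-triangular, so N³ = 0.
(I + N)¹⁰ = I + 10·N + 45·N² = [[1, 0, 0], [30, 1, 0], [-520, -40, 1]].

3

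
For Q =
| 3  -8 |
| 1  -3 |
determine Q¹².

[[1, 0], [0, 1]]

Q² = I (check: tr Q = 0 and det Q = -1), so Q¹² = I since 12 is even.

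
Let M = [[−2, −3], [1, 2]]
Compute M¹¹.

M² = I (check: tr M = 0 and det M = −1), so M¹¹ = M since 11 is odd.

[[−2, −3], [1, 2]]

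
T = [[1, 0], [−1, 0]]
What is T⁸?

T² = T (a projection; rank 1, trace 1), so T⁸ = T.

[[1, 0], [−1, 0]]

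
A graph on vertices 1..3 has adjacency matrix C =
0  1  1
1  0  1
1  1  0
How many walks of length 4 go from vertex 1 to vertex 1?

6

The number of length-4 walks from vertex 1 to vertex 1 is entry (1,1) of C⁴, where C is the adjacency matrix.
C² = [[2, 1, 1], [1, 2, 1], [1, 1, 2]]
C³ = [[2, 3, 3], [3, 2, 3], [3, 3, 2]]
C⁴ = [[6, 5, 5], [5, 6, 5], [5, 5, 6]]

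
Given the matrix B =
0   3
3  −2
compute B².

[[9, −6], [−6, 13]]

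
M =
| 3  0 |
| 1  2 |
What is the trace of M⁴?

tr M = 5 and det M = 6, so the characteristic polynomial is λ² − (5)λ + (6) with roots 2 and 3.
Eigenvectors give P = [[0, 1], [−1, 1]] with P⁻¹ = [[1, −1], [1, 0]], and M = P·diag(2, 3)·P⁻¹.
Then M⁴ = P·diag(16, 81)·P⁻¹ = [[0, 81], [−16, 81]] · [[1, −1], [1, 0]] = [[81, 0], [65, 16]].

97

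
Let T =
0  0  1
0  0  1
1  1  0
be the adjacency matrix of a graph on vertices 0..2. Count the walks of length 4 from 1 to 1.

The number of length-4 walks from vertex 1 to vertex 1 is entry (1,1) of T^4, where T is the adjacency matrix.
T^2 = [[1, 1, 0], [1, 1, 0], [0, 0, 2]]
T^3 = [[0, 0, 2], [0, 0, 2], [2, 2, 0]]
T^4 = [[2, 2, 0], [2, 2, 0], [0, 0, 4]]

2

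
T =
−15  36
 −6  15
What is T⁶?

[[729, 0], [0, 729]]

tr T = 0 and det T = −9, so the characteristic polynomial is λ² − (0)λ + (−9) with roots 3 and −3.
Eigenvectors give P = [[2, 3], [1, 1]] with P⁻¹ = [[−1, 3], [1, −2]], and T = P·diag(3, −3)·P⁻¹.
Then T⁶ = P·diag(729, 729)·P⁻¹ = [[1458, 2187], [729, 729]] · [[−1, 3], [1, −2]] = [[729, 0], [0, 729]].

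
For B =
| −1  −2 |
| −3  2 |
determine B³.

B² = [[7, −2], [−3, 10]]
B³ = [[−1, −18], [−27, 26]]

[[−1, −18], [−27, 26]]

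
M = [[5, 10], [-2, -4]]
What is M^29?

M² = M (a projection; rank 1, trace 1), so M^29 = M.

[[5, 10], [-2, -4]]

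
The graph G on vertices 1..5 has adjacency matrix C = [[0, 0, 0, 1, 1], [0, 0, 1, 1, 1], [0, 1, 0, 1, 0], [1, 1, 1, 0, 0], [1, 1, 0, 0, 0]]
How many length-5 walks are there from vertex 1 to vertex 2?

The number of length-5 walks from vertex 1 to vertex 2 is entry (1,2) of C⁵, where C is the adjacency matrix.
C² = [[2, 2, 1, 0, 0], [2, 3, 1, 1, 0], [1, 1, 2, 1, 1], [0, 1, 1, 3, 2], [0, 0, 1, 2, 2]]
C³ = [[0, 1, 2, 5, 4], [1, 2, 4, 6, 5], [2, 4, 2, 4, 2], [5, 6, 4, 2, 1], [4, 5, 2, 1, 0]]
C⁴ = [[9, 11, 6, 3, 1], [11, 15, 8, 7, 3], [6, 8, 8, 8, 6], [3, 7, 8, 15, 11], [1, 3, 6, 11, 9]]
C⁵ = [[4, 10, 14, 26, 20], [10, 18, 22, 34, 26], [14, 22, 16, 22, 14], [26, 34, 22, 18, 10], [20, 26, 14, 10, 4]]

10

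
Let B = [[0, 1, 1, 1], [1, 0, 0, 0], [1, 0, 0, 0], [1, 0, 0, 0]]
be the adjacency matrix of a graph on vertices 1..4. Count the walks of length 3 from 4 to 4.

0

The number of length-3 walks from vertex 4 to vertex 4 is entry (4,4) of B³, where B is the adjacency matrix.
B² = [[3, 0, 0, 0], [0, 1, 1, 1], [0, 1, 1, 1], [0, 1, 1, 1]]
B³ = [[0, 3, 3, 3], [3, 0, 0, 0], [3, 0, 0, 0], [3, 0, 0, 0]]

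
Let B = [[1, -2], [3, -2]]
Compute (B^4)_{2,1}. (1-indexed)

B^2 = [[-5, 2], [-3, -2]]
B^3 = [[1, 6], [-9, 10]]
B^4 = [[19, -14], [21, -2]]

21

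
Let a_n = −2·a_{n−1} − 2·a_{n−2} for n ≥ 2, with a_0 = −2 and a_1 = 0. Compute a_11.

With companion matrix B = [[−2, −2], [1, 0]], [a_n, a_{n−1}]ᵀ = B·[a_{n−1}, a_{n−2}]ᵀ, so [a_11, a_10]ᵀ = B^10·[a_1, a_0]ᵀ.
B^10 = [[32, 64], [−32, −32]], giving [a_11, a_10]ᵀ = [[−128], [64]].

−128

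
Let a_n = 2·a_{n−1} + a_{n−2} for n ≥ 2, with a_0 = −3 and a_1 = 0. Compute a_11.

With companion matrix A = [[2, 1], [1, 0]], [a_n, a_{n−1}]ᵀ = A·[a_{n−1}, a_{n−2}]ᵀ, so [a_11, a_10]ᵀ = A¹⁰·[a_1, a_0]ᵀ.
A¹⁰ = [[5741, 2378], [2378, 985]], giving [a_11, a_10]ᵀ = [[−7134], [−2955]].

−7134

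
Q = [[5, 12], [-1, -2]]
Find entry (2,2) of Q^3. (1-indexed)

-20

tr Q = 3 and det Q = 2, so the characteristic polynomial is λ² − (3)λ + (2) with roots 2 and 1.
Eigenvectors give P = [[4, -3], [-1, 1]] with P⁻¹ = [[1, 3], [1, 4]], and Q = P·diag(2, 1)·P⁻¹.
Then Q^3 = P·diag(8, 1)·P⁻¹ = [[32, -3], [-8, 1]] · [[1, 3], [1, 4]] = [[29, 84], [-7, -20]].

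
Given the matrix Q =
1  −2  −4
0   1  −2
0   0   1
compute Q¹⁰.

Q = I + N where N = [[0, −2, −4], [0, 0, −2], [0, 0, 0]] is strictly upper-triangular, so N³ = 0.
(I + N)¹⁰ = I + 10·N + 45·N² = [[1, −20, 140], [0, 1, −20], [0, 0, 1]].

[[1, −20, 140], [0, 1, −20], [0, 0, 1]]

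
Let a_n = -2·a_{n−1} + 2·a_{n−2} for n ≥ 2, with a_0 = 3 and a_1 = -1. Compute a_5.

With companion matrix C = [[-2, 2], [1, 0]], [a_n, a_{n−1}]ᵀ = C·[a_{n−1}, a_{n−2}]ᵀ, so [a_5, a_4]ᵀ = C⁴·[a_1, a_0]ᵀ.
C⁴ = [[44, -32], [-16, 12]], giving [a_5, a_4]ᵀ = [[-140], [52]].

-140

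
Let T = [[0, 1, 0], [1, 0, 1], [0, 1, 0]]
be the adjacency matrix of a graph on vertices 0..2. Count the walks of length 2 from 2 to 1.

The number of length-2 walks from vertex 2 to vertex 1 is entry (2,1) of T², where T is the adjacency matrix.
T² = [[1, 0, 1], [0, 2, 0], [1, 0, 1]]

0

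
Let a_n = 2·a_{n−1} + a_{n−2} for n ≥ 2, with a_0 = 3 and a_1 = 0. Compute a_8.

With companion matrix C = [[2, 1], [1, 0]], [a_n, a_{n−1}]ᵀ = C·[a_{n−1}, a_{n−2}]ᵀ, so [a_8, a_7]ᵀ = C⁷·[a_1, a_0]ᵀ.
C⁷ = [[408, 169], [169, 70]], giving [a_8, a_7]ᵀ = [[507], [210]].

507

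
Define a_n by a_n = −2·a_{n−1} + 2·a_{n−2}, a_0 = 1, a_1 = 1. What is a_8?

−240

With companion matrix M = [[−2, 2], [1, 0]], [a_n, a_{n−1}]ᵀ = M·[a_{n−1}, a_{n−2}]ᵀ, so [a_8, a_7]ᵀ = M⁷·[a_1, a_0]ᵀ.
M⁷ = [[−896, 656], [328, −240]], giving [a_8, a_7]ᵀ = [[−240], [88]].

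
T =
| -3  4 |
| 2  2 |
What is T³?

T² = [[17, -4], [-2, 12]]
T³ = [[-59, 60], [30, 16]]

[[-59, 60], [30, 16]]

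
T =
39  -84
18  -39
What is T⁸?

tr T = 0 and det T = -9, so the characteristic polynomial is λ² − (0)λ + (-9) with roots -3 and 3.
Eigenvectors give P = [[2, 7], [1, 3]] with P⁻¹ = [[-3, 7], [1, -2]], and T = P·diag(-3, 3)·P⁻¹.
Then T⁸ = P·diag(6561, 6561)·P⁻¹ = [[13122, 45927], [6561, 19683]] · [[-3, 7], [1, -2]] = [[6561, 0], [0, 6561]].

[[6561, 0], [0, 6561]]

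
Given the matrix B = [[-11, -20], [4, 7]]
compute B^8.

tr B = -4 and det B = 3, so the characteristic polynomial is λ² − (-4)λ + (3) with roots -1 and -3.
Eigenvectors give P = [[-2, 5], [1, -2]] with P⁻¹ = [[2, 5], [1, 2]], and B = P·diag(-1, -3)·P⁻¹.
Then B^8 = P·diag(1, 6561)·P⁻¹ = [[-2, 32805], [1, -13122]] · [[2, 5], [1, 2]] = [[32801, 65600], [-13120, -26239]].

[[32801, 65600], [-13120, -26239]]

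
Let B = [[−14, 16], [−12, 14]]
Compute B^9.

tr B = 0 and det B = −4, so the characteristic polynomial is λ² − (0)λ + (−4) with roots 2 and −2.
Eigenvectors give P = [[1, 4], [1, 3]] with P⁻¹ = [[−3, 4], [1, −1]], and B = P·diag(2, −2)·P⁻¹.
Then B^9 = P·diag(512, −512)·P⁻¹ = [[512, −2048], [512, −1536]] · [[−3, 4], [1, −1]] = [[−3584, 4096], [−3072, 3584]].

[[−3584, 4096], [−3072, 3584]]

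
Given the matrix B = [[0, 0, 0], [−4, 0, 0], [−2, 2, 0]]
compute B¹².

B is strictly triangular, hence nilpotent: B³ = 0, so B¹² = 0.

[[0, 0, 0], [0, 0, 0], [0, 0, 0]]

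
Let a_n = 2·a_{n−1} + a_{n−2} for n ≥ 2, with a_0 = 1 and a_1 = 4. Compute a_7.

With companion matrix M = [[2, 1], [1, 0]], [a_n, a_{n−1}]ᵀ = M·[a_{n−1}, a_{n−2}]ᵀ, so [a_7, a_6]ᵀ = M^6·[a_1, a_0]ᵀ.
M^6 = [[169, 70], [70, 29]], giving [a_7, a_6]ᵀ = [[746], [309]].

746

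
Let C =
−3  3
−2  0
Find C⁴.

C² = [[3, −9], [6, −6]]
C³ = [[9, 9], [−6, 18]]
C⁴ = [[−45, 27], [−18, −18]]

[[−45, 27], [−18, −18]]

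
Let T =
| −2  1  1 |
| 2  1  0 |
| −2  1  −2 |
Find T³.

T² = [[4, 0, −4], [−2, 3, 2], [10, −3, 2]]
T³ = [[0, 0, 12], [6, 3, −6], [−30, 9, 6]]

[[0, 0, 12], [6, 3, −6], [−30, 9, 6]]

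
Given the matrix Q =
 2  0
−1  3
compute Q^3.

[[8, 0], [−19, 27]]

Q^2 = [[4, 0], [−5, 9]]
Q^3 = [[8, 0], [−19, 27]]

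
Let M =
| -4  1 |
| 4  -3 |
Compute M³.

M² = [[20, -7], [-28, 13]]
M³ = [[-108, 41], [164, -67]]

[[-108, 41], [164, -67]]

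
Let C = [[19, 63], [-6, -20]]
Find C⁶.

[[-377, -1323], [126, 442]]

tr C = -1 and det C = -2, so the characteristic polynomial is λ² − (-1)λ + (-2) with roots 1 and -2.
Eigenvectors give P = [[7, -3], [-2, 1]] with P⁻¹ = [[1, 3], [2, 7]], and C = P·diag(1, -2)·P⁻¹.
Then C⁶ = P·diag(1, 64)·P⁻¹ = [[7, -192], [-2, 64]] · [[1, 3], [2, 7]] = [[-377, -1323], [126, 442]].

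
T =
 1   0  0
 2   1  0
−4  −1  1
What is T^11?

T = I + N where N = [[0, 0, 0], [2, 0, 0], [−4, −1, 0]] is strictly lower-triangular, so N^3 = 0.
(I + N)^11 = I + 11·N + 55·N^2 = [[1, 0, 0], [22, 1, 0], [−154, −11, 1]].

[[1, 0, 0], [22, 1, 0], [−154, −11, 1]]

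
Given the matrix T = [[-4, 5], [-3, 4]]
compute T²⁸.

[[1, 0], [0, 1]]

T² = I (check: tr T = 0 and det T = -1), so T²⁸ = I since 28 is even.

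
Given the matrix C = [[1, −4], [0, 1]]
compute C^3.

C = I + N where N = [[0, −4], [0, 0]] is strictly upper-triangular, so N^2 = 0.
(I + N)^3 = I + 3·N = [[1, −12], [0, 1]].

[[1, −12], [0, 1]]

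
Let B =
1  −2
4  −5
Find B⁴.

tr B = −4 and det B = 3, so the characteristic polynomial is λ² − (−4)λ + (3) with roots −3 and −1.
Eigenvectors give P = [[1, −1], [2, −1]] with P⁻¹ = [[−1, 1], [−2, 1]], and B = P·diag(−3, −1)·P⁻¹.
Then B⁴ = P·diag(81, 1)·P⁻¹ = [[81, −1], [162, −1]] · [[−1, 1], [−2, 1]] = [[−79, 80], [−160, 161]].

[[−79, 80], [−160, 161]]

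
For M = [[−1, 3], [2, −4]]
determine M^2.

[[7, −15], [−10, 22]]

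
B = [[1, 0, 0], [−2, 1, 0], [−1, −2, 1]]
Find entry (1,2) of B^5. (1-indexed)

B = I + N where N = [[0, 0, 0], [−2, 0, 0], [−1, −2, 0]] is strictly lower-triangular, so N^3 = 0.
(I + N)^5 = I + 5·N + 10·N^2 = [[1, 0, 0], [−10, 1, 0], [35, −10, 1]].

0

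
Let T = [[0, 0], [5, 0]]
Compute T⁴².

T is strictly triangular, hence nilpotent: T² = 0, so T⁴² = 0.

[[0, 0], [0, 0]]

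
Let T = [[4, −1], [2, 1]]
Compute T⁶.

tr T = 5 and det T = 6, so the characteristic polynomial is λ² − (5)λ + (6) with roots 2 and 3.
Eigenvectors give P = [[−1, −1], [−2, −1]] with P⁻¹ = [[1, −1], [−2, 1]], and T = P·diag(2, 3)·P⁻¹.
Then T⁶ = P·diag(64, 729)·P⁻¹ = [[−64, −729], [−128, −729]] · [[1, −1], [−2, 1]] = [[1394, −665], [1330, −601]].

[[1394, −665], [1330, −601]]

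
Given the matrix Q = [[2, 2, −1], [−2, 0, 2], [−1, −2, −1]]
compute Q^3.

Q^2 = [[1, 6, 3], [−6, −8, 0], [3, 0, −2]]
Q^3 = [[−13, −4, 8], [4, −12, −10], [8, 10, −1]]

[[−13, −4, 8], [4, −12, −10], [8, 10, −1]]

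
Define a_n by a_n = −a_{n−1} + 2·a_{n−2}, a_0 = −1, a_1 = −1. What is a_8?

−1

With companion matrix M = [[−1, 2], [1, 0]], [a_n, a_{n−1}]ᵀ = M·[a_{n−1}, a_{n−2}]ᵀ, so [a_8, a_7]ᵀ = M⁷·[a_1, a_0]ᵀ.
M⁷ = [[−85, 86], [43, −42]], giving [a_8, a_7]ᵀ = [[−1], [−1]].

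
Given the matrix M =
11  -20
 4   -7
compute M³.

tr M = 4 and det M = 3, so the characteristic polynomial is λ² − (4)λ + (3) with roots 1 and 3.
Eigenvectors give P = [[2, 5], [1, 2]] with P⁻¹ = [[-2, 5], [1, -2]], and M = P·diag(1, 3)·P⁻¹.
Then M³ = P·diag(1, 27)·P⁻¹ = [[2, 135], [1, 54]] · [[-2, 5], [1, -2]] = [[131, -260], [52, -103]].

[[131, -260], [52, -103]]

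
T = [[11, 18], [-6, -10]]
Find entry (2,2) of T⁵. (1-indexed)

tr T = 1 and det T = -2, so the characteristic polynomial is λ² − (1)λ + (-2) with roots 2 and -1.
Eigenvectors give P = [[-2, -3], [1, 2]] with P⁻¹ = [[-2, -3], [1, 2]], and T = P·diag(2, -1)·P⁻¹.
Then T⁵ = P·diag(32, -1)·P⁻¹ = [[-64, 3], [32, -2]] · [[-2, -3], [1, 2]] = [[131, 198], [-66, -100]].

-100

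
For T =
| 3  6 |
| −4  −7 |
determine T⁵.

tr T = −4 and det T = 3, so the characteristic polynomial is λ² − (−4)λ + (3) with roots −1 and −3.
Eigenvectors give P = [[−3, −1], [2, 1]] with P⁻¹ = [[−1, −1], [2, 3]], and T = P·diag(−1, −3)·P⁻¹.
Then T⁵ = P·diag(−1, −243)·P⁻¹ = [[3, 243], [−2, −243]] · [[−1, −1], [2, 3]] = [[483, 726], [−484, −727]].

[[483, 726], [−484, −727]]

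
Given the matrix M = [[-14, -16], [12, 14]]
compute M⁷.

tr M = 0 and det M = -4, so the characteristic polynomial is λ² − (0)λ + (-4) with roots -2 and 2.
Eigenvectors give P = [[4, -1], [-3, 1]] with P⁻¹ = [[1, 1], [3, 4]], and M = P·diag(-2, 2)·P⁻¹.
Then M⁷ = P·diag(-128, 128)·P⁻¹ = [[-512, -128], [384, 128]] · [[1, 1], [3, 4]] = [[-896, -1024], [768, 896]].

[[-896, -1024], [768, 896]]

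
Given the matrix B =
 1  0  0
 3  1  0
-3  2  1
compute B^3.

[[1, 0, 0], [9, 1, 0], [9, 6, 1]]

B = I + N where N = [[0, 0, 0], [3, 0, 0], [-3, 2, 0]] is strictly lower-triangular, so N^3 = 0.
(I + N)^3 = I + 3·N + 3·N^2 = [[1, 0, 0], [9, 1, 0], [9, 6, 1]].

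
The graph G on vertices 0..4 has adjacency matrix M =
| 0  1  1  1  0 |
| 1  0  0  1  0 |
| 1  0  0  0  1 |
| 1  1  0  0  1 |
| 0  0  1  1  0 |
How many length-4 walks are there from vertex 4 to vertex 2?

1

The number of length-4 walks from vertex 4 to vertex 2 is entry (4,2) of M⁴, where M is the adjacency matrix.
M² = [[3, 1, 0, 1, 2], [1, 2, 1, 1, 1], [0, 1, 2, 2, 0], [1, 1, 2, 3, 0], [2, 1, 0, 0, 2]]
M³ = [[2, 4, 5, 6, 1], [4, 2, 2, 4, 2], [5, 2, 0, 1, 4], [6, 4, 1, 2, 5], [1, 2, 4, 5, 0]]
M⁴ = [[15, 8, 3, 7, 11], [8, 8, 6, 8, 6], [3, 6, 9, 11, 1], [7, 8, 11, 15, 3], [11, 6, 1, 3, 9]]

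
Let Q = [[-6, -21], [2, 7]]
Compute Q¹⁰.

[[-6, -21], [2, 7]]

Q² = Q (a projection; rank 1, trace 1), so Q¹⁰ = Q.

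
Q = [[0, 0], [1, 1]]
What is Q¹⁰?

[[0, 0], [1, 1]]

Q² = Q (a projection; rank 1, trace 1), so Q¹⁰ = Q.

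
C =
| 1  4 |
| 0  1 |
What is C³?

C = I + N where N = [[0, 4], [0, 0]] is strictly upper-triangular, so N² = 0.
(I + N)³ = I + 3·N = [[1, 12], [0, 1]].

[[1, 12], [0, 1]]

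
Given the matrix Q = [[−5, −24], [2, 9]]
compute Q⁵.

tr Q = 4 and det Q = 3, so the characteristic polynomial is λ² − (4)λ + (3) with roots 3 and 1.
Eigenvectors give P = [[−3, 4], [1, −1]] with P⁻¹ = [[1, 4], [1, 3]], and Q = P·diag(3, 1)·P⁻¹.
Then Q⁵ = P·diag(243, 1)·P⁻¹ = [[−729, 4], [243, −1]] · [[1, 4], [1, 3]] = [[−725, −2904], [242, 969]].

[[−725, −2904], [242, 969]]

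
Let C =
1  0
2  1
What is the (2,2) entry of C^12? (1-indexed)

C = I + N where N = [[0, 0], [2, 0]] is strictly lower-triangular, so N^2 = 0.
(I + N)^12 = I + 12·N = [[1, 0], [24, 1]].

1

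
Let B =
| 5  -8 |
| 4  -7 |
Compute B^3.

tr B = -2 and det B = -3, so the characteristic polynomial is λ² − (-2)λ + (-3) with roots 1 and -3.
Eigenvectors give P = [[2, 1], [1, 1]] with P⁻¹ = [[1, -1], [-1, 2]], and B = P·diag(1, -3)·P⁻¹.
Then B^3 = P·diag(1, -27)·P⁻¹ = [[2, -27], [1, -27]] · [[1, -1], [-1, 2]] = [[29, -56], [28, -55]].

[[29, -56], [28, -55]]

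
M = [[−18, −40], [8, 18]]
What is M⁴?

tr M = 0 and det M = −4, so the characteristic polynomial is λ² − (0)λ + (−4) with roots −2 and 2.
Eigenvectors give P = [[5, −2], [−2, 1]] with P⁻¹ = [[1, 2], [2, 5]], and M = P·diag(−2, 2)·P⁻¹.
Then M⁴ = P·diag(16, 16)·P⁻¹ = [[80, −32], [−32, 16]] · [[1, 2], [2, 5]] = [[16, 0], [0, 16]].

[[16, 0], [0, 16]]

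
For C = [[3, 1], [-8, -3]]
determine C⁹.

[[3, 1], [-8, -3]]

C² = I (check: tr C = 0 and det C = -1), so C⁹ = C since 9 is odd.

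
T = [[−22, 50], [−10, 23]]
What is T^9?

tr T = 1 and det T = −6, so the characteristic polynomial is λ² − (1)λ + (−6) with roots 3 and −2.
Eigenvectors give P = [[2, 5], [1, 2]] with P⁻¹ = [[−2, 5], [1, −2]], and T = P·diag(3, −2)·P⁻¹.
Then T^9 = P·diag(19683, −512)·P⁻¹ = [[39366, −2560], [19683, −1024]] · [[−2, 5], [1, −2]] = [[−81292, 201950], [−40390, 100463]].

[[−81292, 201950], [−40390, 100463]]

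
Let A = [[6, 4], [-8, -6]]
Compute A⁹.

tr A = 0 and det A = -4, so the characteristic polynomial is λ² − (0)λ + (-4) with roots 2 and -2.
Eigenvectors give P = [[-1, -1], [1, 2]] with P⁻¹ = [[-2, -1], [1, 1]], and A = P·diag(2, -2)·P⁻¹.
Then A⁹ = P·diag(512, -512)·P⁻¹ = [[-512, 512], [512, -1024]] · [[-2, -1], [1, 1]] = [[1536, 1024], [-2048, -1536]].

[[1536, 1024], [-2048, -1536]]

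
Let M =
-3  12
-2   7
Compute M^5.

tr M = 4 and det M = 3, so the characteristic polynomial is λ² − (4)λ + (3) with roots 1 and 3.
Eigenvectors give P = [[3, -2], [1, -1]] with P⁻¹ = [[1, -2], [1, -3]], and M = P·diag(1, 3)·P⁻¹.
Then M^5 = P·diag(1, 243)·P⁻¹ = [[3, -486], [1, -243]] · [[1, -2], [1, -3]] = [[-483, 1452], [-242, 727]].

[[-483, 1452], [-242, 727]]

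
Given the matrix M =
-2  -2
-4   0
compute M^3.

[[-40, -24], [-48, -16]]

M^2 = [[12, 4], [8, 8]]
M^3 = [[-40, -24], [-48, -16]]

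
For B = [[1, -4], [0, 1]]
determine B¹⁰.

[[1, -40], [0, 1]]

B = I + N where N = [[0, -4], [0, 0]] is strictly upper-triangular, so N² = 0.
(I + N)¹⁰ = I + 10·N = [[1, -40], [0, 1]].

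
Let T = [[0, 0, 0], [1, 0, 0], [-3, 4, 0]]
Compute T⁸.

T is strictly triangular, hence nilpotent: T³ = 0, so T⁸ = 0.

[[0, 0, 0], [0, 0, 0], [0, 0, 0]]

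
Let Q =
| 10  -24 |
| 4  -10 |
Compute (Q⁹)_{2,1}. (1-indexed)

tr Q = 0 and det Q = -4, so the characteristic polynomial is λ² − (0)λ + (-4) with roots 2 and -2.
Eigenvectors give P = [[-3, -2], [-1, -1]] with P⁻¹ = [[-1, 2], [1, -3]], and Q = P·diag(2, -2)·P⁻¹.
Then Q⁹ = P·diag(512, -512)·P⁻¹ = [[-1536, 1024], [-512, 512]] · [[-1, 2], [1, -3]] = [[2560, -6144], [1024, -2560]].

1024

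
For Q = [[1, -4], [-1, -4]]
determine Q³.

[[-7, -68], [-17, -92]]

Q² = [[5, 12], [3, 20]]
Q³ = [[-7, -68], [-17, -92]]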